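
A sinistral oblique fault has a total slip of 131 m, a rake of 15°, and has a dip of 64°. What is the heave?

dip-slip = net slip × sin(rake) = 131 m × sin(15°) = 33.91 m
heave = dip-slip × cos(dip) = 33.91 × cos(64°) = 14.9 m

14.9 m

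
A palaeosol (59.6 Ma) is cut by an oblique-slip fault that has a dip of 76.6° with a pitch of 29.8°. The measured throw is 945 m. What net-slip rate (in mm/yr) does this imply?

0.0328 mm/yr

dip-slip = throw / sin(dip) = 945 / sin(76.6°) = 971.4 m
net slip = dip-slip / sin(rake) = 971.4 / sin(29.8°) = 1955 m
rate = 1955 m / 59.6 Ma = 0.0000328 m/yr = 0.0328 mm/yr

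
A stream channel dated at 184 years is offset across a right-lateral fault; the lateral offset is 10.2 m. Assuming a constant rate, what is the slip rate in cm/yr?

rate = 10.2 m / 184 years = 0.0554 m/yr = 5.54 cm/yr

5.54 cm/yr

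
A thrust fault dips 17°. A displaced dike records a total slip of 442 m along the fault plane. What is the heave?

heave = dip-slip × cos(dip) = 442 m × cos(17°) = 423 m

423 m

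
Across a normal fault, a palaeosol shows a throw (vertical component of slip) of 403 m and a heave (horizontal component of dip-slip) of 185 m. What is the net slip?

443 m

net slip = √(throw² + heave²) = √(403² + 185²) = 443 m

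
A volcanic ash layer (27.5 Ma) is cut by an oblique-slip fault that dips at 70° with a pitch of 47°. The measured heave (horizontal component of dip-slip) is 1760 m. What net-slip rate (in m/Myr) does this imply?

dip-slip = heave / cos(dip) = 1760 / cos(70°) = 5146 m
net slip = dip-slip / sin(rake) = 5146 / sin(47°) = 7036 m
rate = 7036 m / 27.5 Ma = 0.000256 m/yr = 256 m/Myr

256 m/Myr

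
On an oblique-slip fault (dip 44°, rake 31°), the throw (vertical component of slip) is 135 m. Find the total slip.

377 m

dip-slip = throw / sin(dip) = 135 / sin(44°) = 194.3 m
net slip = dip-slip / sin(rake) = 194.3 / sin(31°) = 377 m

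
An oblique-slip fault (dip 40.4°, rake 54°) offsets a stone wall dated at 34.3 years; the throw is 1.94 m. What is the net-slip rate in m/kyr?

dip-slip = throw / sin(dip) = 1.94 / sin(40.4°) = 2.993 m
net slip = dip-slip / sin(rake) = 2.993 / sin(54°) = 3.700 m
rate = 3.700 m / 34.3 years = 0.108 m/yr = 108 m/kyr

108 m/kyr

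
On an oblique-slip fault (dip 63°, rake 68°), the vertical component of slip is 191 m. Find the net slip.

dip-slip = throw / sin(dip) = 191 / sin(63°) = 214.4 m
net slip = dip-slip / sin(rake) = 214.4 / sin(68°) = 231 m

231 m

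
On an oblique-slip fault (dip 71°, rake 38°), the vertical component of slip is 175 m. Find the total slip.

dip-slip = throw / sin(dip) = 175 / sin(71°) = 185.1 m
net slip = dip-slip / sin(rake) = 185.1 / sin(38°) = 301 m

301 m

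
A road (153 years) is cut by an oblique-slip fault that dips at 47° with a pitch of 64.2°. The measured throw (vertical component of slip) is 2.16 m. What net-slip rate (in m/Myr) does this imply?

21400 m/Myr

dip-slip = throw / sin(dip) = 2.16 / sin(47°) = 2.953 m
net slip = dip-slip / sin(rake) = 2.953 / sin(64.2°) = 3.280 m
rate = 3.280 m / 153 years = 0.0214 m/yr = 21400 m/Myr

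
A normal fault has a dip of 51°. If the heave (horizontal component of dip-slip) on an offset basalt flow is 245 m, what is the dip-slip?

dip-slip = heave / cos(dip) = 245 / cos(51°) = 389 m

389 m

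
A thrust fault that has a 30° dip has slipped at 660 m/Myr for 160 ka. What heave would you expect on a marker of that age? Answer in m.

dip-slip = rate × time = 660 m/Myr × 160 ka = 105.6 m
heave = dip-slip × cos(dip) = 105.6 × cos(30°) = 91.5 m

91.5 m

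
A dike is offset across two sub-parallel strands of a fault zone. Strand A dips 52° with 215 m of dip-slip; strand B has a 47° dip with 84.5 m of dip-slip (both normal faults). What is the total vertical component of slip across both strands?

231 m

throw_A = 215 × sin(52°) = 169.4 m
throw_B = 84.5 × sin(47°) = 61.80 m
total = 169.4 + 61.80 = 231 m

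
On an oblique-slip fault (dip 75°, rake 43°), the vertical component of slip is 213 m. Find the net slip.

323 m

dip-slip = throw / sin(dip) = 213 / sin(75°) = 220.5 m
net slip = dip-slip / sin(rake) = 220.5 / sin(43°) = 323 m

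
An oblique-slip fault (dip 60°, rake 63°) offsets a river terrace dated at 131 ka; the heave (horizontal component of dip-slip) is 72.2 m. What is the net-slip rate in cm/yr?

0.124 cm/yr

dip-slip = heave / cos(dip) = 72.2 / cos(60°) = 144.4 m
net slip = dip-slip / sin(rake) = 144.4 / sin(63°) = 162.1 m
rate = 162.1 m / 131 ka = 0.00124 m/yr = 0.124 cm/yr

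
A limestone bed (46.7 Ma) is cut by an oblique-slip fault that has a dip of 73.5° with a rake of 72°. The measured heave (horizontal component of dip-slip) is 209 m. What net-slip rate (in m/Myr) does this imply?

16.6 m/Myr

dip-slip = heave / cos(dip) = 209 / cos(73.5°) = 735.9 m
net slip = dip-slip / sin(rake) = 735.9 / sin(72°) = 773.7 m
rate = 773.7 m / 46.7 Ma = 0.0000166 m/yr = 16.6 m/Myr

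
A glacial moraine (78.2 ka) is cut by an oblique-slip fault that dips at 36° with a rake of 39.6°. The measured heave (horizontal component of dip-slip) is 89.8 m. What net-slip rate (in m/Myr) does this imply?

dip-slip = heave / cos(dip) = 89.8 / cos(36°) = 111 m
net slip = dip-slip / sin(rake) = 111 / sin(39.6°) = 174.1 m
rate = 174.1 m / 78.2 ka = 0.00223 m/yr = 2230 m/Myr

2230 m/Myr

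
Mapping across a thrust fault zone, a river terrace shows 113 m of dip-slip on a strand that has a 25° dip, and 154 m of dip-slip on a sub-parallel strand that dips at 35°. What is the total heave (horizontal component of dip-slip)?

229 m

heave_A = 113 × cos(25°) = 102.4 m
heave_B = 154 × cos(35°) = 126.1 m
total = 102.4 + 126.1 = 229 m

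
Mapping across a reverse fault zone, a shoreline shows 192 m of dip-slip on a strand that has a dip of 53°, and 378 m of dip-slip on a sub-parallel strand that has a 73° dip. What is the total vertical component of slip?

515 m

throw_A = 192 × sin(53°) = 153.3 m
throw_B = 378 × sin(73°) = 361.5 m
total = 153.3 + 361.5 = 515 m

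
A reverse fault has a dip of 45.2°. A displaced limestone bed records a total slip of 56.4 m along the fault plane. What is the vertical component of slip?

throw = dip-slip × sin(dip) = 56.4 m × sin(45.2°) = 40 m

40 m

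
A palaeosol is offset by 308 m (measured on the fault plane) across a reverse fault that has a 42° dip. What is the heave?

229 m

heave = dip-slip × cos(dip) = 308 m × cos(42°) = 229 m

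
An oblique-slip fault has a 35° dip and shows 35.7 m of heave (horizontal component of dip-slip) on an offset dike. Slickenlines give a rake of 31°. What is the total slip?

dip-slip = heave / cos(dip) = 35.7 / cos(35°) = 43.58 m
net slip = dip-slip / sin(rake) = 43.58 / sin(31°) = 84.6 m

84.6 m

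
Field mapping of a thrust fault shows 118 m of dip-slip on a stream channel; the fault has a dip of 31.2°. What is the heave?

heave = dip-slip × cos(dip) = 118 m × cos(31.2°) = 101 m

101 m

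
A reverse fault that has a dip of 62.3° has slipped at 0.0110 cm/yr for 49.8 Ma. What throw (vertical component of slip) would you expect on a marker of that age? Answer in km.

dip-slip = rate × time = 0.0110 cm/yr × 49.8 Ma = 5478 m
throw = dip-slip × sin(dip) = 5478 × sin(62.3°) = 4850 m = 4.85 km

4.85 km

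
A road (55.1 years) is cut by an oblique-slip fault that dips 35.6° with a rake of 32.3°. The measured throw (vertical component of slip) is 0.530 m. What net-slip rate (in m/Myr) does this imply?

dip-slip = throw / sin(dip) = 0.530 / sin(35.6°) = 0.9105 m
net slip = dip-slip / sin(rake) = 0.9105 / sin(32.3°) = 1.704 m
rate = 1.704 m / 55.1 years = 0.0309 m/yr = 30900 m/Myr

30900 m/Myr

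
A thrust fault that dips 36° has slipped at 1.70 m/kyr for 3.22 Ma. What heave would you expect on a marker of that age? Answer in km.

4.43 km

dip-slip = rate × time = 1.70 m/kyr × 3.22 Ma = 5474 m
heave = dip-slip × cos(dip) = 5474 × cos(36°) = 4430 m = 4.43 km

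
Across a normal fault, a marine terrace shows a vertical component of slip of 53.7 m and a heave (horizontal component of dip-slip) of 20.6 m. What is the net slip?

57.5 m

net slip = √(throw² + heave²) = √(53.7² + 20.6²) = 57.5 m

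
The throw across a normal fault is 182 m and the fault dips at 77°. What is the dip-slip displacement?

187 m

dip-slip = throw / sin(dip) = 182 / sin(77°) = 187 m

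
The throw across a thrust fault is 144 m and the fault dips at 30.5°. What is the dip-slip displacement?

dip-slip = throw / sin(dip) = 144 / sin(30.5°) = 284 m

284 m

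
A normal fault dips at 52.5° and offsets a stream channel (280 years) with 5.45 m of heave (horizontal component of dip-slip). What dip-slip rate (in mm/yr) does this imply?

dip-slip = heave / cos(dip) = 5.45 m / cos(52.5°) = 8.953 m
rate = 8.953 m / 280 years = 0.0320 m/yr = 32 mm/yr

32 mm/yr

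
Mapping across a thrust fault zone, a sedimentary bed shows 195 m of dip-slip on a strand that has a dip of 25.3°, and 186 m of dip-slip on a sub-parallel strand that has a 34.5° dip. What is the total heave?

330 m

heave_A = 195 × cos(25.3°) = 176.3 m
heave_B = 186 × cos(34.5°) = 153.3 m
total = 176.3 + 153.3 = 330 m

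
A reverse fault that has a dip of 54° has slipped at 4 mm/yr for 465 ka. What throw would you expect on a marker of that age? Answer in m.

1500 m

dip-slip = rate × time = 4 mm/yr × 465 ka = 1860 m
throw = dip-slip × sin(dip) = 1860 × sin(54°) = 1500 m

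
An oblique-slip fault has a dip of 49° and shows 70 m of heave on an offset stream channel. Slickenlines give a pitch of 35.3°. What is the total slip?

dip-slip = heave / cos(dip) = 70 / cos(49°) = 106.7 m
net slip = dip-slip / sin(rake) = 106.7 / sin(35.3°) = 185 m

185 m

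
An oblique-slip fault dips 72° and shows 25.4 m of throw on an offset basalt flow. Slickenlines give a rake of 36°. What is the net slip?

45.4 m

dip-slip = throw / sin(dip) = 25.4 / sin(72°) = 26.71 m
net slip = dip-slip / sin(rake) = 26.71 / sin(36°) = 45.4 m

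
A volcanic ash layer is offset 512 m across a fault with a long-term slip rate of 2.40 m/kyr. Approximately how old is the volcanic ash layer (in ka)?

213 ka

age = offset / rate = 512 m / (2.40 m/kyr) = 213000 yr = 213 ka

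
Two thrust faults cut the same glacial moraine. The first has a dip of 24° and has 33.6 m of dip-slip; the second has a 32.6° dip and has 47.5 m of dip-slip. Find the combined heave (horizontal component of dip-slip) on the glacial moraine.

70.7 m

heave_A = 33.6 × cos(24°) = 30.70 m
heave_B = 47.5 × cos(32.6°) = 40.02 m
total = 30.70 + 40.02 = 70.7 m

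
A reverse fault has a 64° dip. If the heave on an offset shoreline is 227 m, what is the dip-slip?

dip-slip = heave / cos(dip) = 227 / cos(64°) = 518 m

518 m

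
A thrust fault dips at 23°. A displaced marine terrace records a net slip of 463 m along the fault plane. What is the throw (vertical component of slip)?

181 m

throw = dip-slip × sin(dip) = 463 m × sin(23°) = 181 m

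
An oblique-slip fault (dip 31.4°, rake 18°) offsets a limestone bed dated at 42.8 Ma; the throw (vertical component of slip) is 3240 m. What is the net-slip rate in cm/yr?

0.0470 cm/yr

dip-slip = throw / sin(dip) = 3240 / sin(31.4°) = 6219 m
net slip = dip-slip / sin(rake) = 6219 / sin(18°) = 20120 m
rate = 20120 m / 42.8 Ma = 0.000470 m/yr = 0.0470 cm/yr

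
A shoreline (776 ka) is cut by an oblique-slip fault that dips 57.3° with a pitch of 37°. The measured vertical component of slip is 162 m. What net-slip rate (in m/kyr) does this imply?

dip-slip = throw / sin(dip) = 162 / sin(57.3°) = 192.5 m
net slip = dip-slip / sin(rake) = 192.5 / sin(37°) = 319.9 m
rate = 319.9 m / 776 ka = 0.000412 m/yr = 0.412 m/kyr

0.412 m/kyr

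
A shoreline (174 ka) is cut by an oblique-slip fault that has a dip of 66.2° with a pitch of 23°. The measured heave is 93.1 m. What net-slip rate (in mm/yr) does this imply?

3.39 mm/yr

dip-slip = heave / cos(dip) = 93.1 / cos(66.2°) = 230.7 m
net slip = dip-slip / sin(rake) = 230.7 / sin(23°) = 590.4 m
rate = 590.4 m / 174 ka = 0.00339 m/yr = 3.39 mm/yr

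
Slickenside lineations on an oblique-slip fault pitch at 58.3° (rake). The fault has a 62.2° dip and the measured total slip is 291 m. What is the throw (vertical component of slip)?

219 m

dip-slip = net slip × sin(rake) = 291 m × sin(58.3°) = 247.6 m
throw = dip-slip × sin(dip) = 247.6 × sin(62.2°) = 219 m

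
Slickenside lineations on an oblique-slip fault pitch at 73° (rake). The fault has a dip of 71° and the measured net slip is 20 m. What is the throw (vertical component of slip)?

18.1 m

dip-slip = net slip × sin(rake) = 20 m × sin(73°) = 19.13 m
throw = dip-slip × sin(dip) = 19.13 × sin(71°) = 18.1 m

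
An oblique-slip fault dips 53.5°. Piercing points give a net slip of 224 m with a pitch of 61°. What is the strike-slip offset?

109 m

strike-slip = net slip × cos(rake) = 224 m × cos(61°) = 109 m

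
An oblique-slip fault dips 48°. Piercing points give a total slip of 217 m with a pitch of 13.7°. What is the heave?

dip-slip = net slip × sin(rake) = 217 m × sin(13.7°) = 51.39 m
heave = dip-slip × cos(dip) = 51.39 × cos(48°) = 34.4 m

34.4 m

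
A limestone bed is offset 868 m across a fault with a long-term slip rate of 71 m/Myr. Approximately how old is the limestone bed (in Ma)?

age = offset / rate = 868 m / (71 m/Myr) = 1.22e+07 yr = 12.2 Ma

12.2 Ma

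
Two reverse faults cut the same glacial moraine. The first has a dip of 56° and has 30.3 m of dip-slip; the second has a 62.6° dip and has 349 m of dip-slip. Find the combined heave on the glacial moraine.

178 m

heave_A = 30.3 × cos(56°) = 16.94 m
heave_B = 349 × cos(62.6°) = 160.6 m
total = 16.94 + 160.6 = 178 m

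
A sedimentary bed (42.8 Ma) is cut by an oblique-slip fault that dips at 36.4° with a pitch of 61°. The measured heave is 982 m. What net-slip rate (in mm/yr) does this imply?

0.0326 mm/yr

dip-slip = heave / cos(dip) = 982 / cos(36.4°) = 1220 m
net slip = dip-slip / sin(rake) = 1220 / sin(61°) = 1395 m
rate = 1395 m / 42.8 Ma = 0.0000326 m/yr = 0.0326 mm/yr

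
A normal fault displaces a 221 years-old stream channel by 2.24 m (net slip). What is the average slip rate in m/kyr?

10.1 m/kyr

rate = 2.24 m / 221 years = 0.0101 m/yr = 10.1 m/kyr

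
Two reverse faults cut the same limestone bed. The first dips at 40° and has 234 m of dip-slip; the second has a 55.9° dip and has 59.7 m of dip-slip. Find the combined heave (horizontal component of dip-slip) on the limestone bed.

213 m

heave_A = 234 × cos(40°) = 179.3 m
heave_B = 59.7 × cos(55.9°) = 33.47 m
total = 179.3 + 33.47 = 213 m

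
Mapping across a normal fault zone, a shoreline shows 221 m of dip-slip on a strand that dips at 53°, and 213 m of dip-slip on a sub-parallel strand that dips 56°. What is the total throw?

353 m

throw_A = 221 × sin(53°) = 176.5 m
throw_B = 213 × sin(56°) = 176.6 m
total = 176.5 + 176.6 = 353 m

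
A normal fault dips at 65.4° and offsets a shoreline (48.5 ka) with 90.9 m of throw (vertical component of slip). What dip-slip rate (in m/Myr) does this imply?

2060 m/Myr

dip-slip = throw / sin(dip) = 90.9 m / sin(65.4°) = 99.97 m
rate = 99.97 m / 48.5 ka = 0.00206 m/yr = 2060 m/Myr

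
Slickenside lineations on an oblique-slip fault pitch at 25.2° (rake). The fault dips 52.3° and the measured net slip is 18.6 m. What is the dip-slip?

dip-slip = net slip × sin(rake) = 18.6 m × sin(25.2°) = 7.92 m

7.92 m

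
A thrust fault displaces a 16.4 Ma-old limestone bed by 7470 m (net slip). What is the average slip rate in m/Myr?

455 m/Myr

rate = 7470 m / 16.4 Ma = 0.000455 m/yr = 455 m/Myr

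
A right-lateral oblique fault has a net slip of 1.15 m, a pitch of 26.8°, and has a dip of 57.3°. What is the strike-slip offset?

1.03 m

strike-slip = net slip × cos(rake) = 1.15 m × cos(26.8°) = 1.03 m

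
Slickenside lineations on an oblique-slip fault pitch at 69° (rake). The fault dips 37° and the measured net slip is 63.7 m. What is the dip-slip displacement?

59.5 m

dip-slip = net slip × sin(rake) = 63.7 m × sin(69°) = 59.5 m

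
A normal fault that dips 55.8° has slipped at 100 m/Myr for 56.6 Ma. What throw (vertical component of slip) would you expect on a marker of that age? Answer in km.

4.68 km

dip-slip = rate × time = 100 m/Myr × 56.6 Ma = 5660 m
throw = dip-slip × sin(dip) = 5660 × sin(55.8°) = 4680 m = 4.68 km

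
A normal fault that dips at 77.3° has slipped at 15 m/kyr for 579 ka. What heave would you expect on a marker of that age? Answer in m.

dip-slip = rate × time = 15 m/kyr × 579 ka = 8685 m
heave = dip-slip × cos(dip) = 8685 × cos(77.3°) = 1910 m

1910 m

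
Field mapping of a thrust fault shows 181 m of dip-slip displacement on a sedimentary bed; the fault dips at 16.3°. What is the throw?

throw = dip-slip × sin(dip) = 181 m × sin(16.3°) = 50.8 m

50.8 m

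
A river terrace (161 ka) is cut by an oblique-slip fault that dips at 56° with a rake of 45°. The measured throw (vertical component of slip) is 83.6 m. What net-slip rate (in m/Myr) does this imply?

886 m/Myr

dip-slip = throw / sin(dip) = 83.6 / sin(56°) = 100.8 m
net slip = dip-slip / sin(rake) = 100.8 / sin(45°) = 142.6 m
rate = 142.6 m / 161 ka = 0.000886 m/yr = 886 m/Myr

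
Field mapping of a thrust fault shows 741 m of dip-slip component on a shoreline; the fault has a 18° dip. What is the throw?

throw = dip-slip × sin(dip) = 741 m × sin(18°) = 229 m

229 m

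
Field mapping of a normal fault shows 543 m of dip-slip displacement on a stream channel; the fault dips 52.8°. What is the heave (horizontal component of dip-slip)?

328 m

heave = dip-slip × cos(dip) = 543 m × cos(52.8°) = 328 m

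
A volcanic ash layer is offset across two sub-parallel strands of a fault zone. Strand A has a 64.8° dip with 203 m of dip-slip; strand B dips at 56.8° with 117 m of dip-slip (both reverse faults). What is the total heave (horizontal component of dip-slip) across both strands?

heave_A = 203 × cos(64.8°) = 86.43 m
heave_B = 117 × cos(56.8°) = 64.06 m
total = 86.43 + 64.06 = 150 m

150 m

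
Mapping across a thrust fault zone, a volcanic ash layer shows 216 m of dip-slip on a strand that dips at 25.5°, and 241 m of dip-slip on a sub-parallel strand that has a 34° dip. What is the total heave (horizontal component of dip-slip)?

heave_A = 216 × cos(25.5°) = 195 m
heave_B = 241 × cos(34°) = 199.8 m
total = 195 + 199.8 = 395 m

395 m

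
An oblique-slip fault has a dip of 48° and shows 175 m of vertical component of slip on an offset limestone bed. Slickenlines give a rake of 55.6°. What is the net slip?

dip-slip = throw / sin(dip) = 175 / sin(48°) = 235.5 m
net slip = dip-slip / sin(rake) = 235.5 / sin(55.6°) = 285 m

285 m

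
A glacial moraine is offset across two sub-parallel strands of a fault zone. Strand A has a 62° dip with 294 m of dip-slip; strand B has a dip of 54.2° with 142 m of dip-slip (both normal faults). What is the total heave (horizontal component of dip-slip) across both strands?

221 m

heave_A = 294 × cos(62°) = 138 m
heave_B = 142 × cos(54.2°) = 83.06 m
total = 138 + 83.06 = 221 m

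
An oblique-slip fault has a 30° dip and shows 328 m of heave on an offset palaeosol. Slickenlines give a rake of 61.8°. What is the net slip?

430 m

dip-slip = heave / cos(dip) = 328 / cos(30°) = 378.7 m
net slip = dip-slip / sin(rake) = 378.7 / sin(61.8°) = 430 m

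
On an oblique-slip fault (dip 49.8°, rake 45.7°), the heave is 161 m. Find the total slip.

dip-slip = heave / cos(dip) = 161 / cos(49.8°) = 249.4 m
net slip = dip-slip / sin(rake) = 249.4 / sin(45.7°) = 349 m

349 m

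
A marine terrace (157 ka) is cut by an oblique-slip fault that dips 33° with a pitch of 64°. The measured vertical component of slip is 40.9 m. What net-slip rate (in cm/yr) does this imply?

dip-slip = throw / sin(dip) = 40.9 / sin(33°) = 75.10 m
net slip = dip-slip / sin(rake) = 75.10 / sin(64°) = 83.55 m
rate = 83.55 m / 157 ka = 0.000532 m/yr = 0.0532 cm/yr

0.0532 cm/yr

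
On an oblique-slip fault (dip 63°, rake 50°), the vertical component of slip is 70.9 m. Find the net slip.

104 m

dip-slip = throw / sin(dip) = 70.9 / sin(63°) = 79.57 m
net slip = dip-slip / sin(rake) = 79.57 / sin(50°) = 104 m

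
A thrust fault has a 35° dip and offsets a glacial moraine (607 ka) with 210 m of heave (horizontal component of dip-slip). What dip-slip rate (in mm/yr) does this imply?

0.422 mm/yr

dip-slip = heave / cos(dip) = 210 m / cos(35°) = 256.4 m
rate = 256.4 m / 607 ka = 0.000422 m/yr = 0.422 mm/yr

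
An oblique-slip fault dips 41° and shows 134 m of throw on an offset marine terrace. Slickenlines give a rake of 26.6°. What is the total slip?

dip-slip = throw / sin(dip) = 134 / sin(41°) = 204.2 m
net slip = dip-slip / sin(rake) = 204.2 / sin(26.6°) = 456 m

456 m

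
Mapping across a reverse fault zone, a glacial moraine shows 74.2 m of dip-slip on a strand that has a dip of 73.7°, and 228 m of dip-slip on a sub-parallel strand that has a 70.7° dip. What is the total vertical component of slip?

throw_A = 74.2 × sin(73.7°) = 71.22 m
throw_B = 228 × sin(70.7°) = 215.2 m
total = 71.22 + 215.2 = 286 m

286 m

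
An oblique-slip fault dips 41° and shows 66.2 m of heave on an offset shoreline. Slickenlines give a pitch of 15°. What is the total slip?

dip-slip = heave / cos(dip) = 66.2 / cos(41°) = 87.72 m
net slip = dip-slip / sin(rake) = 87.72 / sin(15°) = 339 m

339 m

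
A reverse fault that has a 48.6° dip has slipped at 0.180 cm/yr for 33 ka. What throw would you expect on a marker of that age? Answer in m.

dip-slip = rate × time = 0.180 cm/yr × 33 ka = 59.40 m
throw = dip-slip × sin(dip) = 59.40 × sin(48.6°) = 44.6 m

44.6 m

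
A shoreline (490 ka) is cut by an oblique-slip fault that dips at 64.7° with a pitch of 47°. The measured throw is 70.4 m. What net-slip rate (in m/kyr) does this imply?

0.217 m/kyr

dip-slip = throw / sin(dip) = 70.4 / sin(64.7°) = 77.87 m
net slip = dip-slip / sin(rake) = 77.87 / sin(47°) = 106.5 m
rate = 106.5 m / 490 ka = 0.000217 m/yr = 0.217 m/kyr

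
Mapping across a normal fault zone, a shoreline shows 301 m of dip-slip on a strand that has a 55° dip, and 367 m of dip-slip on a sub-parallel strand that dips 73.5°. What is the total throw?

598 m

throw_A = 301 × sin(55°) = 246.6 m
throw_B = 367 × sin(73.5°) = 351.9 m
total = 246.6 + 351.9 = 598 m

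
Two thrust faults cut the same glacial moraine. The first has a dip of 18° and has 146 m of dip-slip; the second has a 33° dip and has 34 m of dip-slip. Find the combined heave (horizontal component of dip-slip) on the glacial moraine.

heave_A = 146 × cos(18°) = 138.9 m
heave_B = 34 × cos(33°) = 28.51 m
total = 138.9 + 28.51 = 167 m

167 m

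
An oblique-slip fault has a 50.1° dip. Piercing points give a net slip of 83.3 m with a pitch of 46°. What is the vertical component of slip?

dip-slip = net slip × sin(rake) = 83.3 m × sin(46°) = 59.92 m
throw = dip-slip × sin(dip) = 59.92 × sin(50.1°) = 46 m

46 m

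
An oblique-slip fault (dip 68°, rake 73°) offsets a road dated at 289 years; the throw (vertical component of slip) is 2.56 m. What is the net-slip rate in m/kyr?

dip-slip = throw / sin(dip) = 2.56 / sin(68°) = 2.761 m
net slip = dip-slip / sin(rake) = 2.761 / sin(73°) = 2.887 m
rate = 2.887 m / 289 years = 0.00999 m/yr = 9.99 m/kyr

9.99 m/kyr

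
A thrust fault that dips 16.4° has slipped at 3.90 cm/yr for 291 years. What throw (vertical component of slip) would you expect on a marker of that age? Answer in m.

dip-slip = rate × time = 3.90 cm/yr × 291 years = 11.35 m
throw = dip-slip × sin(dip) = 11.35 × sin(16.4°) = 3.20 m

3.20 m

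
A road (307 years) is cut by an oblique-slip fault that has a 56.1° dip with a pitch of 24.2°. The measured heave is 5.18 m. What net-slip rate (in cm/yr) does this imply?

dip-slip = heave / cos(dip) = 5.18 / cos(56.1°) = 9.287 m
net slip = dip-slip / sin(rake) = 9.287 / sin(24.2°) = 22.66 m
rate = 22.66 m / 307 years = 0.0738 m/yr = 7.38 cm/yr

7.38 cm/yr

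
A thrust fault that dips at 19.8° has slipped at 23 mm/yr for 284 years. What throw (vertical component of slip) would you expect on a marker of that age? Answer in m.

dip-slip = rate × time = 23 mm/yr × 284 years = 6.532 m
throw = dip-slip × sin(dip) = 6.532 × sin(19.8°) = 2.21 m

2.21 m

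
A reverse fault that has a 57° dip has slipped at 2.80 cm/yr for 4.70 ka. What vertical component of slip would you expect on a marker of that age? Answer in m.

dip-slip = rate × time = 2.80 cm/yr × 4.70 ka = 131.6 m
throw = dip-slip × sin(dip) = 131.6 × sin(57°) = 110 m

110 m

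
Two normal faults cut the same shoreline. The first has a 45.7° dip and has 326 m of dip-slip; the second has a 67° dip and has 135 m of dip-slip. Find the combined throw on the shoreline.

throw_A = 326 × sin(45.7°) = 233.3 m
throw_B = 135 × sin(67°) = 124.3 m
total = 233.3 + 124.3 = 358 m

358 m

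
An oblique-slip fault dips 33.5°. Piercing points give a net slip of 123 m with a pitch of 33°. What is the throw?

dip-slip = net slip × sin(rake) = 123 m × sin(33°) = 66.99 m
throw = dip-slip × sin(dip) = 66.99 × sin(33.5°) = 37 m

37 m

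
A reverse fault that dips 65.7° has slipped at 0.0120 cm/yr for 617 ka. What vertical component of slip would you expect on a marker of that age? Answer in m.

67.5 m

dip-slip = rate × time = 0.0120 cm/yr × 617 ka = 74.04 m
throw = dip-slip × sin(dip) = 74.04 × sin(65.7°) = 67.5 m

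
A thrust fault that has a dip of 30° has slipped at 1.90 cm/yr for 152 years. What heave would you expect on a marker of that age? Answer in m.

dip-slip = rate × time = 1.90 cm/yr × 152 years = 2.888 m
heave = dip-slip × cos(dip) = 2.888 × cos(30°) = 2.50 m

2.50 m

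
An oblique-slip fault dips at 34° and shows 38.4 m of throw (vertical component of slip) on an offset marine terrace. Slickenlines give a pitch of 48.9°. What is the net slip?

dip-slip = throw / sin(dip) = 38.4 / sin(34°) = 68.67 m
net slip = dip-slip / sin(rake) = 68.67 / sin(48.9°) = 91.1 m

91.1 m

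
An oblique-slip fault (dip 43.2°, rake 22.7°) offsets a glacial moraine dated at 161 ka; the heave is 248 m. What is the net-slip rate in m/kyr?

5.48 m/kyr

dip-slip = heave / cos(dip) = 248 / cos(43.2°) = 340.2 m
net slip = dip-slip / sin(rake) = 340.2 / sin(22.7°) = 881.6 m
rate = 881.6 m / 161 ka = 0.00548 m/yr = 5.48 m/kyr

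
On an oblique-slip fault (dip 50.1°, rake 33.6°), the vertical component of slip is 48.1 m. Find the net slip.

113 m

dip-slip = throw / sin(dip) = 48.1 / sin(50.1°) = 62.70 m
net slip = dip-slip / sin(rake) = 62.70 / sin(33.6°) = 113 m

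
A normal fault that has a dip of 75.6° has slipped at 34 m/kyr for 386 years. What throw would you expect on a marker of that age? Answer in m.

12.7 m

dip-slip = rate × time = 34 m/kyr × 386 years = 13.12 m
throw = dip-slip × sin(dip) = 13.12 × sin(75.6°) = 12.7 m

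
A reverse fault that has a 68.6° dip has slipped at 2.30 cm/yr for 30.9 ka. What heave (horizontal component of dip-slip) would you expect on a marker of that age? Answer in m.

dip-slip = rate × time = 2.30 cm/yr × 30.9 ka = 710.7 m
heave = dip-slip × cos(dip) = 710.7 × cos(68.6°) = 259 m

259 m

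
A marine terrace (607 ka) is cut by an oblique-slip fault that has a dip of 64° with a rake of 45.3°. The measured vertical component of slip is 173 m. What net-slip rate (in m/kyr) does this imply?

dip-slip = throw / sin(dip) = 173 / sin(64°) = 192.5 m
net slip = dip-slip / sin(rake) = 192.5 / sin(45.3°) = 270.8 m
rate = 270.8 m / 607 ka = 0.000446 m/yr = 0.446 m/kyr

0.446 m/kyr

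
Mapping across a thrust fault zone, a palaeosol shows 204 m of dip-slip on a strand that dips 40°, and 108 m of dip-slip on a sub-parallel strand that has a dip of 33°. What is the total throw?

190 m

throw_A = 204 × sin(40°) = 131.1 m
throw_B = 108 × sin(33°) = 58.82 m
total = 131.1 + 58.82 = 190 m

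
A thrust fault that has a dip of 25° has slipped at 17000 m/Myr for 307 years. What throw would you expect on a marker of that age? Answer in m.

dip-slip = rate × time = 17000 m/Myr × 307 years = 5.219 m
throw = dip-slip × sin(dip) = 5.219 × sin(25°) = 2.21 m

2.21 m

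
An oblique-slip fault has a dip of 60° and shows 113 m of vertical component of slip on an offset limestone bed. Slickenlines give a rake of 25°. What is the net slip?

309 m

dip-slip = throw / sin(dip) = 113 / sin(60°) = 130.5 m
net slip = dip-slip / sin(rake) = 130.5 / sin(25°) = 309 m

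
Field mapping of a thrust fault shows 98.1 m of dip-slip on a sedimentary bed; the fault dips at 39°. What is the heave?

heave = dip-slip × cos(dip) = 98.1 m × cos(39°) = 76.2 m

76.2 m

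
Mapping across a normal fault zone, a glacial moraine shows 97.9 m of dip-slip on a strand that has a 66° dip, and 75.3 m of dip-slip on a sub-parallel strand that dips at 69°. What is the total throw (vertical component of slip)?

throw_A = 97.9 × sin(66°) = 89.44 m
throw_B = 75.3 × sin(69°) = 70.30 m
total = 89.44 + 70.30 = 160 m

160 m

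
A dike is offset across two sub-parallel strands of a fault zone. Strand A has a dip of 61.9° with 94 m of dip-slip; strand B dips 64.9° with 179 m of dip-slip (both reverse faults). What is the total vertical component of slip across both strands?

245 m

throw_A = 94 × sin(61.9°) = 82.92 m
throw_B = 179 × sin(64.9°) = 162.1 m
total = 82.92 + 162.1 = 245 m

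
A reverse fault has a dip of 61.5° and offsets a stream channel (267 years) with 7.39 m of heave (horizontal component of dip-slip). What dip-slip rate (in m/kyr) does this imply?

58 m/kyr

dip-slip = heave / cos(dip) = 7.39 m / cos(61.5°) = 15.49 m
rate = 15.49 m / 267 years = 0.0580 m/yr = 58 m/kyr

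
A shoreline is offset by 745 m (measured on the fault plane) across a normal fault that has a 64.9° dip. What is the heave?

316 m

heave = dip-slip × cos(dip) = 745 m × cos(64.9°) = 316 m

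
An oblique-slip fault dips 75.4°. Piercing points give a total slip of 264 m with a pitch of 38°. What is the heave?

41 m

dip-slip = net slip × sin(rake) = 264 m × sin(38°) = 162.5 m
heave = dip-slip × cos(dip) = 162.5 × cos(75.4°) = 41 m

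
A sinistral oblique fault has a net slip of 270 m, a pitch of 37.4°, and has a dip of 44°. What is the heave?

dip-slip = net slip × sin(rake) = 270 m × sin(37.4°) = 164 m
heave = dip-slip × cos(dip) = 164 × cos(44°) = 118 m

118 m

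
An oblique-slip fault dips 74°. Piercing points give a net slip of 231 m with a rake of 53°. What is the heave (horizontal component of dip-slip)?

dip-slip = net slip × sin(rake) = 231 m × sin(53°) = 184.5 m
heave = dip-slip × cos(dip) = 184.5 × cos(74°) = 50.9 m

50.9 m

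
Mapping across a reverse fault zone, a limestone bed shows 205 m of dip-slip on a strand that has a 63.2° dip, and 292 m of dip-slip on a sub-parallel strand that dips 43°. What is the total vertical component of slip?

382 m

throw_A = 205 × sin(63.2°) = 183 m
throw_B = 292 × sin(43°) = 199.1 m
total = 183 + 199.1 = 382 m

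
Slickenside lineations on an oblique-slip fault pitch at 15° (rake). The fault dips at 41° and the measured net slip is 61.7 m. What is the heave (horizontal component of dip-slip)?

dip-slip = net slip × sin(rake) = 61.7 m × sin(15°) = 15.97 m
heave = dip-slip × cos(dip) = 15.97 × cos(41°) = 12.1 m

12.1 m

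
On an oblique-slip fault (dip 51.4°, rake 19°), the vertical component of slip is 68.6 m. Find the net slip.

270 m

dip-slip = throw / sin(dip) = 68.6 / sin(51.4°) = 87.78 m
net slip = dip-slip / sin(rake) = 87.78 / sin(19°) = 270 m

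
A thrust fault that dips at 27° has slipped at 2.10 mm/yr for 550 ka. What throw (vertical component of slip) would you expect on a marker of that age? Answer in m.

dip-slip = rate × time = 2.10 mm/yr × 550 ka = 1155 m
throw = dip-slip × sin(dip) = 1155 × sin(27°) = 524 m

524 m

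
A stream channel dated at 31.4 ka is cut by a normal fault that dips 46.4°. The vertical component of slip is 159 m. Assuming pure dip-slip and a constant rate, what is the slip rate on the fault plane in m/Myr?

6990 m/Myr

dip-slip = throw / sin(dip) = 159 m / sin(46.4°) = 219.6 m
rate = 219.6 m / 31.4 ka = 0.00699 m/yr = 6990 m/Myr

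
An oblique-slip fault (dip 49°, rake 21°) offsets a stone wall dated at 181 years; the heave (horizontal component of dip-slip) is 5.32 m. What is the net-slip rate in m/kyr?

dip-slip = heave / cos(dip) = 5.32 / cos(49°) = 8.109 m
net slip = dip-slip / sin(rake) = 8.109 / sin(21°) = 22.63 m
rate = 22.63 m / 181 years = 0.125 m/yr = 125 m/kyr

125 m/kyr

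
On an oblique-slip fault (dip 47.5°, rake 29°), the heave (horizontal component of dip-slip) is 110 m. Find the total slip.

dip-slip = heave / cos(dip) = 110 / cos(47.5°) = 162.8 m
net slip = dip-slip / sin(rake) = 162.8 / sin(29°) = 336 m

336 m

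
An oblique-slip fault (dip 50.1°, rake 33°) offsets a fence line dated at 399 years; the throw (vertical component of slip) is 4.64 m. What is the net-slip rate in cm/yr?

2.78 cm/yr

dip-slip = throw / sin(dip) = 4.64 / sin(50.1°) = 6.048 m
net slip = dip-slip / sin(rake) = 6.048 / sin(33°) = 11.11 m
rate = 11.11 m / 399 years = 0.0278 m/yr = 2.78 cm/yr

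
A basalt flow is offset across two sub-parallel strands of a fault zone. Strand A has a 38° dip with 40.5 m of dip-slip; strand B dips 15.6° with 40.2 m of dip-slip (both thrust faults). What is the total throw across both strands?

throw_A = 40.5 × sin(38°) = 24.93 m
throw_B = 40.2 × sin(15.6°) = 10.81 m
total = 24.93 + 10.81 = 35.7 m

35.7 m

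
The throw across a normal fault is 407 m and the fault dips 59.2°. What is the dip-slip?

474 m

dip-slip = throw / sin(dip) = 407 / sin(59.2°) = 474 m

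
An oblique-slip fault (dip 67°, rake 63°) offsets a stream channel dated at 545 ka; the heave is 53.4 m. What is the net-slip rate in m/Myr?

281 m/Myr

dip-slip = heave / cos(dip) = 53.4 / cos(67°) = 136.7 m
net slip = dip-slip / sin(rake) = 136.7 / sin(63°) = 153.4 m
rate = 153.4 m / 545 ka = 0.000281 m/yr = 281 m/Myr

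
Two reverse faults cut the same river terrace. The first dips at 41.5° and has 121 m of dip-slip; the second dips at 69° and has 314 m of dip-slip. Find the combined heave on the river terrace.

203 m

heave_A = 121 × cos(41.5°) = 90.62 m
heave_B = 314 × cos(69°) = 112.5 m
total = 90.62 + 112.5 = 203 m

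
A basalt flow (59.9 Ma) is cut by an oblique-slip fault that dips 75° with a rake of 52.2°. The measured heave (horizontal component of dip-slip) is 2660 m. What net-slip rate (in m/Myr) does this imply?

217 m/Myr

dip-slip = heave / cos(dip) = 2660 / cos(75°) = 10280 m
net slip = dip-slip / sin(rake) = 10280 / sin(52.2°) = 13010 m
rate = 13010 m / 59.9 Ma = 0.000217 m/yr = 217 m/Myr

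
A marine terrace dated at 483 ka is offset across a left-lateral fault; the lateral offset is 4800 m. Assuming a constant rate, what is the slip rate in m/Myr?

rate = 4800 m / 483 ka = 0.00994 m/yr = 9940 m/Myr

9940 m/Myr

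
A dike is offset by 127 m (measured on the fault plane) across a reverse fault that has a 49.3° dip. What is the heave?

82.8 m

heave = dip-slip × cos(dip) = 127 m × cos(49.3°) = 82.8 m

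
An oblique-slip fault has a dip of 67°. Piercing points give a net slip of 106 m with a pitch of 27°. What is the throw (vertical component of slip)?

dip-slip = net slip × sin(rake) = 106 m × sin(27°) = 48.12 m
throw = dip-slip × sin(dip) = 48.12 × sin(67°) = 44.3 m

44.3 m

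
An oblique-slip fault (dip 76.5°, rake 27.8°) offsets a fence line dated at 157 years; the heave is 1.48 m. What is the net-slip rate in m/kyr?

86.6 m/kyr

dip-slip = heave / cos(dip) = 1.48 / cos(76.5°) = 6.340 m
net slip = dip-slip / sin(rake) = 6.340 / sin(27.8°) = 13.59 m
rate = 13.59 m / 157 years = 0.0866 m/yr = 86.6 m/kyr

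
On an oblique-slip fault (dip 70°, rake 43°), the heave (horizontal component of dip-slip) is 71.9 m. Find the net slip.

308 m

dip-slip = heave / cos(dip) = 71.9 / cos(70°) = 210.2 m
net slip = dip-slip / sin(rake) = 210.2 / sin(43°) = 308 m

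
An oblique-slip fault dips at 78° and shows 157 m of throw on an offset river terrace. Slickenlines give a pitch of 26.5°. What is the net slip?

360 m

dip-slip = throw / sin(dip) = 157 / sin(78°) = 160.5 m
net slip = dip-slip / sin(rake) = 160.5 / sin(26.5°) = 360 m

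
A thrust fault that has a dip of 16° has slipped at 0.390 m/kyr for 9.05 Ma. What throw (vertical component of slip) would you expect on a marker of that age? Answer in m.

dip-slip = rate × time = 0.390 m/kyr × 9.05 Ma = 3530 m
throw = dip-slip × sin(dip) = 3530 × sin(16°) = 973 m

973 m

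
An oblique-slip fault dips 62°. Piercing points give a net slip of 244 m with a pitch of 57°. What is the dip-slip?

205 m

dip-slip = net slip × sin(rake) = 244 m × sin(57°) = 205 m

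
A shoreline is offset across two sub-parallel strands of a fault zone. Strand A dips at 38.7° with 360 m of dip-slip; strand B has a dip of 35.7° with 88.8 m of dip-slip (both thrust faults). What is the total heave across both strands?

353 m

heave_A = 360 × cos(38.7°) = 281 m
heave_B = 88.8 × cos(35.7°) = 72.11 m
total = 281 + 72.11 = 353 m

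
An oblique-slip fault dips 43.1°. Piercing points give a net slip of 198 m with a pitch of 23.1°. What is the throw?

53.1 m

dip-slip = net slip × sin(rake) = 198 m × sin(23.1°) = 77.68 m
throw = dip-slip × sin(dip) = 77.68 × sin(43.1°) = 53.1 m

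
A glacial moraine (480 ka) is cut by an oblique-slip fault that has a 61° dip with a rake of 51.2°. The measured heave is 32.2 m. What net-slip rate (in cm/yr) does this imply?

0.0178 cm/yr

dip-slip = heave / cos(dip) = 32.2 / cos(61°) = 66.42 m
net slip = dip-slip / sin(rake) = 66.42 / sin(51.2°) = 85.22 m
rate = 85.22 m / 480 ka = 0.000178 m/yr = 0.0178 cm/yr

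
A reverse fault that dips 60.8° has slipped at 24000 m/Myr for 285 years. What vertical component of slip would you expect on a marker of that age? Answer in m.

dip-slip = rate × time = 24000 m/Myr × 285 years = 6.840 m
throw = dip-slip × sin(dip) = 6.840 × sin(60.8°) = 5.97 m

5.97 m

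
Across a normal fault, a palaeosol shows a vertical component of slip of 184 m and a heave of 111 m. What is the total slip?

215 m

net slip = √(throw² + heave²) = √(184² + 111²) = 215 m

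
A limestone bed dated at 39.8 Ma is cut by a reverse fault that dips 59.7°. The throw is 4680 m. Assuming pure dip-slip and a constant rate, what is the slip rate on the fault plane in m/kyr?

dip-slip = throw / sin(dip) = 4680 m / sin(59.7°) = 5420 m
rate = 5420 m / 39.8 Ma = 0.000136 m/yr = 0.136 m/kyr

0.136 m/kyr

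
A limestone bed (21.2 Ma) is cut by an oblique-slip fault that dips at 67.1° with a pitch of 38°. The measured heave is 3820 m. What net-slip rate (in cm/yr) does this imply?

0.0752 cm/yr

dip-slip = heave / cos(dip) = 3820 / cos(67.1°) = 9817 m
net slip = dip-slip / sin(rake) = 9817 / sin(38°) = 15950 m
rate = 15950 m / 21.2 Ma = 0.000752 m/yr = 0.0752 cm/yr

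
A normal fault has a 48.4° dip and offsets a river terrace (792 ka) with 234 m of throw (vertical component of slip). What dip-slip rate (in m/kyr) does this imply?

0.395 m/kyr

dip-slip = throw / sin(dip) = 234 m / sin(48.4°) = 312.9 m
rate = 312.9 m / 792 ka = 0.000395 m/yr = 0.395 m/kyr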